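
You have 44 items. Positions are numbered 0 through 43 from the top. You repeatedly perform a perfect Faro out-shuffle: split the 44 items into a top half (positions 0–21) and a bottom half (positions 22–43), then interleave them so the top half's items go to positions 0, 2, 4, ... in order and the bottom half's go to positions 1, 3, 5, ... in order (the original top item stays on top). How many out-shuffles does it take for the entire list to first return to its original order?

The out-shuffle permutes the 44 positions with cycle lengths [1, 1, 14, 14, 14].
Every item is home exactly when every cycle has completed a whole number of laps, i.e. after lcm(1, 14) = 14 out-shuffles.

14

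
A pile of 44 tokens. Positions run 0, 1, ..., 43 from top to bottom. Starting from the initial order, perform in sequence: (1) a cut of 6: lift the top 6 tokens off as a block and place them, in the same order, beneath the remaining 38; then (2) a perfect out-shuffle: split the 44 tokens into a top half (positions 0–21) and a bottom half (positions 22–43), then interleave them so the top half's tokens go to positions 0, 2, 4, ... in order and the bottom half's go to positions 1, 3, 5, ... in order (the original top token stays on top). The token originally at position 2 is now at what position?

37

Track the token from position 2 forward through each operation:
  after op 1 (cut 6): 2 → 40
  after op 2 (out-shuffle): 40 → 37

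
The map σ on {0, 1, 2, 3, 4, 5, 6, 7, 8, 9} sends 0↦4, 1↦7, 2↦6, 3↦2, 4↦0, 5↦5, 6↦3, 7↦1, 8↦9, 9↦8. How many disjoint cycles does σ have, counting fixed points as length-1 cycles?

Cycle decomposition: (0 4) (1 7) (2 6 3) (5) (8 9).
5 cycles.

5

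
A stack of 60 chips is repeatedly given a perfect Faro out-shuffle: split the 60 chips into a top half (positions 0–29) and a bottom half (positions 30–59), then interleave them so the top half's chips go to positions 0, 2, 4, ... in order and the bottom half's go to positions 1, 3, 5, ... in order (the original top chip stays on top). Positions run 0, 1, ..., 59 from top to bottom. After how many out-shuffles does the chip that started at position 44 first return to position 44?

58

Follow position 44 under repeated out-shuffles:
44 → 29 → 58 → 57 → 55 → 51 → 43 → 27 → ... → 44 (length 58)
It first returns after 58 out-shuffles.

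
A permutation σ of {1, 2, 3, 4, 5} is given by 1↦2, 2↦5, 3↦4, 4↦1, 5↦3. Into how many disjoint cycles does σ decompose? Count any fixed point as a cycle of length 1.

1

Cycle decomposition: (1 2 5 3 4).
1 cycle.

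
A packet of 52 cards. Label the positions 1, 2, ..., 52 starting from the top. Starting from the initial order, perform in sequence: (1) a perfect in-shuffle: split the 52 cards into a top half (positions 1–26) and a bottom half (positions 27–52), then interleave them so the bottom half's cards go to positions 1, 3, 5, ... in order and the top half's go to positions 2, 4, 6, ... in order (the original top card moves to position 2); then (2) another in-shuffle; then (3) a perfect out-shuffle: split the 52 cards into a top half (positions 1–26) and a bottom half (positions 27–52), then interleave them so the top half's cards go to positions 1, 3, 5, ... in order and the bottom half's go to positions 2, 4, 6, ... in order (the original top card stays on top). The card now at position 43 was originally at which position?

Undo the operations in reverse order, starting from position 43:
  undo op 3 (out-shuffle, from top half): 43 ← 22
  undo op 2 (in-shuffle, from top half): 22 ← 11
  undo op 1 (in-shuffle, from bottom half): 11 ← 32
So the card at position 43 came from original position 32.

32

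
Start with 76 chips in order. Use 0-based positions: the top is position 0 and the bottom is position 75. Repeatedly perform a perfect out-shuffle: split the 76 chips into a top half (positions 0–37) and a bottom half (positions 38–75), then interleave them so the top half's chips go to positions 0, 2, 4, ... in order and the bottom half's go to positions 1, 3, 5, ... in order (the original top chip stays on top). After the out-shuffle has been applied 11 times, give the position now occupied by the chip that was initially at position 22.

Track the chip's position through each out-shuffle:
22 → 44 → 13 → 26 → 52 → 29 → 58 → 41 → 7 → 14 → 28 → 56

56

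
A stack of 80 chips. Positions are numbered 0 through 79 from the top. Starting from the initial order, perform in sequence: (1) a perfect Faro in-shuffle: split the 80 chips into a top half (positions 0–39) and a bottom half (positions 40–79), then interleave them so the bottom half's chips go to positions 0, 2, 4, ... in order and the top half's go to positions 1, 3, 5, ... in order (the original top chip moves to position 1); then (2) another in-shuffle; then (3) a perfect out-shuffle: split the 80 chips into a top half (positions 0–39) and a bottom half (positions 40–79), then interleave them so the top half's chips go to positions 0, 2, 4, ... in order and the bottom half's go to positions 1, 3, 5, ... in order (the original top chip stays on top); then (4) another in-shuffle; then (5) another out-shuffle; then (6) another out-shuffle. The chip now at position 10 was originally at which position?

37

Undo the operations in reverse order, starting from position 10:
  undo op 6 (out-shuffle, from top half): 10 ← 5
  undo op 5 (out-shuffle, from bottom half): 5 ← 42
  undo op 4 (in-shuffle, from bottom half): 42 ← 61
  undo op 3 (out-shuffle, from bottom half): 61 ← 70
  undo op 2 (in-shuffle, from bottom half): 70 ← 75
  undo op 1 (in-shuffle, from top half): 75 ← 37
So the chip at position 10 came from original position 37.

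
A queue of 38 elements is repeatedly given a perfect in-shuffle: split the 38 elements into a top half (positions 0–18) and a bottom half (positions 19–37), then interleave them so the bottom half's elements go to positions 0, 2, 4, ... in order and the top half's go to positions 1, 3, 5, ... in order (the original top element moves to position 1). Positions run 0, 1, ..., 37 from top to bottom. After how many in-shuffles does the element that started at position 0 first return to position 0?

12

Follow position 0 under repeated in-shuffles:
0 → 1 → 3 → 7 → 15 → 31 → 24 → 10 → 21 → 4 → 9 → 19 → 0
It first returns after 12 in-shuffles.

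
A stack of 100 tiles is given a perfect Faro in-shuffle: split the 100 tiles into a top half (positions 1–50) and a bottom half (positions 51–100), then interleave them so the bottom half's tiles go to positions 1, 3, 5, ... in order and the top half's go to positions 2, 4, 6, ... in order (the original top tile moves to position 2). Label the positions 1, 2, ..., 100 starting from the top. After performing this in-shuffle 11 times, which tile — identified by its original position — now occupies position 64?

Work backwards from position 64, undoing one in-shuffle at a time:
64 ← 32 ← 16 ← 8 ← 4 ← 2 ← 1 ← 51 ← 76 ← 38 ← 19 ← 60
So the tile now at position 64 started at position 60.

60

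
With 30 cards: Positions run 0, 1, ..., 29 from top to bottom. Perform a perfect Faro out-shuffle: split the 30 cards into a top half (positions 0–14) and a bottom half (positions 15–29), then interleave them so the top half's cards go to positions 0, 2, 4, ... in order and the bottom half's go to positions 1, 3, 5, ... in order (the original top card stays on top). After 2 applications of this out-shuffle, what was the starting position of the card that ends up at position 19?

Work backwards from position 19, undoing one out-shuffle at a time:
19 ← 24 ← 12
So the card now at position 19 started at position 12.

12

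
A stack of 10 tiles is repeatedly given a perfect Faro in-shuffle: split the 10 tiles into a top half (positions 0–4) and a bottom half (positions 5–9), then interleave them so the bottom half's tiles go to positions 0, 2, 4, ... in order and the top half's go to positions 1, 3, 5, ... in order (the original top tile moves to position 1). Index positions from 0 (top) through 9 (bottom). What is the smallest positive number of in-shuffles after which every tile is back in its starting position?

The in-shuffle permutes the 10 positions with cycle lengths [10].
Every tile is home exactly when every cycle has completed a whole number of laps, i.e. after lcm(10) = 10 in-shuffles.

10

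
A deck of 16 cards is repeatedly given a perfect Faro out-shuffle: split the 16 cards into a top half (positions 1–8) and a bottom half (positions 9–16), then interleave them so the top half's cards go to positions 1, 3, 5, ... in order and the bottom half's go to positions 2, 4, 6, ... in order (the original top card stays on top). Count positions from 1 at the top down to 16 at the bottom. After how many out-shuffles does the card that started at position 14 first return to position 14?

Follow position 14 under repeated out-shuffles:
14 → 12 → 8 → 15 → 14
It first returns after 4 out-shuffles.

4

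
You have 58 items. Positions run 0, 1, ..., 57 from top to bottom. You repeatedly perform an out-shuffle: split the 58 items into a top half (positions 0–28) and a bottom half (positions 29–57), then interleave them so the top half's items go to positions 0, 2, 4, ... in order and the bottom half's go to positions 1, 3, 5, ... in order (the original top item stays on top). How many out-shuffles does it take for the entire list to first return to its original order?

18

The out-shuffle permutes the 58 positions with cycle lengths [1, 1, 2, 18, 18, 18].
Every item is home exactly when every cycle has completed a whole number of laps, i.e. after lcm(1, 2, 18) = 18 out-shuffles.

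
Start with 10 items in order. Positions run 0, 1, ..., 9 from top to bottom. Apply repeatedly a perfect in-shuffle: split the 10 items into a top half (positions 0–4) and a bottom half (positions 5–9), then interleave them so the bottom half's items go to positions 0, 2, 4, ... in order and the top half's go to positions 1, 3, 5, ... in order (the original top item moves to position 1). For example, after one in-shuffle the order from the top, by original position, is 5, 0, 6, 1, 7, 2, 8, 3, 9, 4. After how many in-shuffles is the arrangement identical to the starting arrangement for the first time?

10

The in-shuffle permutes the 10 positions with cycle lengths [10].
Every item is home exactly when every cycle has completed a whole number of laps, i.e. after lcm(10) = 10 in-shuffles.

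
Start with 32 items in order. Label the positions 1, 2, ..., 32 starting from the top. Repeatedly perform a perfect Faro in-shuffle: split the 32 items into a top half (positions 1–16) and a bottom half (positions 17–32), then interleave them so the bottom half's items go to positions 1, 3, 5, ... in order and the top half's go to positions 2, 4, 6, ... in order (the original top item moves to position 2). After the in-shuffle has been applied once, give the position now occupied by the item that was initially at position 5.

Track the item's position through each in-shuffle:
5 → 10

10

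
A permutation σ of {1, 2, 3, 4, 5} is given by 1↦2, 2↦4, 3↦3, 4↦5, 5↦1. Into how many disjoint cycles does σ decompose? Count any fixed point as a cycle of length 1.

Cycle decomposition: (1 2 4 5) (3).
2 cycles.

2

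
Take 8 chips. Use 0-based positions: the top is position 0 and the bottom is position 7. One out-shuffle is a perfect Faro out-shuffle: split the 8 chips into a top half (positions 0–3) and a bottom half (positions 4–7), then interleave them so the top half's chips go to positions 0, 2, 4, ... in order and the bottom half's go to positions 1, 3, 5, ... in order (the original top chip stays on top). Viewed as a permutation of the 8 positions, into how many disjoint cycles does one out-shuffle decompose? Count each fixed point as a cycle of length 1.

4

Trace each unvisited position around until it returns:
(0) (1 2 4) (3 6 5) (7)
4 cycles in total.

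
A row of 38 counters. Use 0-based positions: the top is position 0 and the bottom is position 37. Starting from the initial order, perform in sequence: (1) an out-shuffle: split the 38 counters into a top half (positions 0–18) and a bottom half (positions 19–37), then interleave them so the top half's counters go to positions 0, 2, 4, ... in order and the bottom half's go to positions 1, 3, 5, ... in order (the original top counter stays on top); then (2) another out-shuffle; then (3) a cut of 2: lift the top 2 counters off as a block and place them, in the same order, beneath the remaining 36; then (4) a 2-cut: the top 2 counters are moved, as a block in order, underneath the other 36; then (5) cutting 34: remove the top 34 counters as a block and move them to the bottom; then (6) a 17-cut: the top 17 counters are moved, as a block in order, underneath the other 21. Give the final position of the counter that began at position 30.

Track the counter from position 30 forward through each operation:
  after op 1 (out-shuffle): 30 → 23
  after op 2 (out-shuffle): 23 → 9
  after op 3 (cut 2): 9 → 7
  after op 4 (cut 2): 7 → 5
  after op 5 (cut 34): 5 → 9
  after op 6 (cut 17): 9 → 30

30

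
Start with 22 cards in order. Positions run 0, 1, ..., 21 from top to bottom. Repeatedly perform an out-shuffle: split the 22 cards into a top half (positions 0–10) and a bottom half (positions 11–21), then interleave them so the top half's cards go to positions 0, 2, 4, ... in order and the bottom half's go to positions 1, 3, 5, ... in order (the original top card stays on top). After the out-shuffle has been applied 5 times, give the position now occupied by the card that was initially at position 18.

9

Track the card's position through each out-shuffle:
18 → 15 → 9 → 18 → 15 → 9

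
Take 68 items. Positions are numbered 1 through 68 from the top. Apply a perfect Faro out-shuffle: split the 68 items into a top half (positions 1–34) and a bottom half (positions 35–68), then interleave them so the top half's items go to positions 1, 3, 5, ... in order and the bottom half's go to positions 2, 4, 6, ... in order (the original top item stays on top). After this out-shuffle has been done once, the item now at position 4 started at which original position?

36

Work backwards from position 4, undoing one out-shuffle at a time:
4 ← 36
So the item now at position 4 started at position 36.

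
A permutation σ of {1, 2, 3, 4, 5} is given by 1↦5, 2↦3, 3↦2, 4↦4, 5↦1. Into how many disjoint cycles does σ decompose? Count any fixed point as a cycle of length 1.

Cycle decomposition: (1 5) (2 3) (4).
3 cycles.

3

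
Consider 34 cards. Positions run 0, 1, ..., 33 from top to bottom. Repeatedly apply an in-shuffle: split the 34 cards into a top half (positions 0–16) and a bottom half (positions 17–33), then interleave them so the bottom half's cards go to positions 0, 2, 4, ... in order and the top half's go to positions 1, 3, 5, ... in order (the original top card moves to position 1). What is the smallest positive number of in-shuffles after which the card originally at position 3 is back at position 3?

Follow position 3 under repeated in-shuffles:
3 → 7 → 15 → 31 → 28 → 22 → 10 → 21 → 8 → 17 → 0 → 1 → 3
It first returns after 12 in-shuffles.

12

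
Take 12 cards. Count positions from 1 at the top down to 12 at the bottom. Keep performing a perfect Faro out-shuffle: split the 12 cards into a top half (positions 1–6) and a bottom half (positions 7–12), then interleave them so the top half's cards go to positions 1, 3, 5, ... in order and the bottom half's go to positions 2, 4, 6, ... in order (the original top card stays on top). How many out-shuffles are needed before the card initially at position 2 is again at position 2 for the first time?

10

Follow position 2 under repeated out-shuffles:
2 → 3 → 5 → 9 → 6 → 11 → 10 → 8 → 4 → 7 → 2
It first returns after 10 out-shuffles.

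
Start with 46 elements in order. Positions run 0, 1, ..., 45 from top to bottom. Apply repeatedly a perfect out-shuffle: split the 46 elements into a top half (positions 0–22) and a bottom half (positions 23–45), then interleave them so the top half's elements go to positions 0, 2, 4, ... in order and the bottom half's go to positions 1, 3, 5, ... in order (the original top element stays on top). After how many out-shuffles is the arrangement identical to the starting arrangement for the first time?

The out-shuffle permutes the 46 positions with cycle lengths [1, 1, 2, 4, 4, 4, 6, 12, 12].
Every element is home exactly when every cycle has completed a whole number of laps, i.e. after lcm(1, 2, 4, 6, 12) = 12 out-shuffles.

12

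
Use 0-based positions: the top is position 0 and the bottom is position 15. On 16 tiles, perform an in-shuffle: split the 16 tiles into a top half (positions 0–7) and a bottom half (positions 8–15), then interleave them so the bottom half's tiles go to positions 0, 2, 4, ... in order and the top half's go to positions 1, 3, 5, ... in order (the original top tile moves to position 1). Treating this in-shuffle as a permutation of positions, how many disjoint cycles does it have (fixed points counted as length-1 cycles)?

2

Trace each unvisited position around until it returns:
(0 1 3 7 15 14 12 8) (2 5 11 6 13 10 4 9)
2 cycles in total.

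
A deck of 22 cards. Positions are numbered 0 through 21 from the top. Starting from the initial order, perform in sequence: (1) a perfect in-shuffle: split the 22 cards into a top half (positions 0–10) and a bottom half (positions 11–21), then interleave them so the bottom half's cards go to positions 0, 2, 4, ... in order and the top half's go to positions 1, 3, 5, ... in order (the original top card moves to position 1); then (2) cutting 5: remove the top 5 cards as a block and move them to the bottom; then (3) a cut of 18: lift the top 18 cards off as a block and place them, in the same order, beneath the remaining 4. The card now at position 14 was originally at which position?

Undo the operations in reverse order, starting from position 14:
  undo op 3 (cut 18): 14 ← 10
  undo op 2 (cut 5): 10 ← 15
  undo op 1 (in-shuffle, from top half): 15 ← 7
So the card at position 14 came from original position 7.

7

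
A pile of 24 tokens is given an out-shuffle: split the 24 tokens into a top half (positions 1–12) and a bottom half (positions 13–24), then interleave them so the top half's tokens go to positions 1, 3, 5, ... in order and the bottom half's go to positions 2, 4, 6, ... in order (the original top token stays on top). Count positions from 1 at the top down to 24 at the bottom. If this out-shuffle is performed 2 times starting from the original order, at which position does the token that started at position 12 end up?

Track the token's position through each out-shuffle:
12 → 23 → 22

22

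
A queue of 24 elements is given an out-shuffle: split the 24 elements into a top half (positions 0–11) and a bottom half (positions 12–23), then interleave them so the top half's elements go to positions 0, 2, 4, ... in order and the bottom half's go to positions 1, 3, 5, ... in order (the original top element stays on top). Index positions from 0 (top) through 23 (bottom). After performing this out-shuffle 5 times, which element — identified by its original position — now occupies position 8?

6

Work backwards from position 8, undoing one out-shuffle at a time:
8 ← 4 ← 2 ← 1 ← 12 ← 6
So the element now at position 8 started at position 6.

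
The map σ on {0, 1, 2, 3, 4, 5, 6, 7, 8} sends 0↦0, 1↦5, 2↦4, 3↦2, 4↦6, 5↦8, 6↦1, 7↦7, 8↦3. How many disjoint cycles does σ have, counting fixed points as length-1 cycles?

Cycle decomposition: (0) (1 5 8 3 2 4 6) (7).
3 cycles.

3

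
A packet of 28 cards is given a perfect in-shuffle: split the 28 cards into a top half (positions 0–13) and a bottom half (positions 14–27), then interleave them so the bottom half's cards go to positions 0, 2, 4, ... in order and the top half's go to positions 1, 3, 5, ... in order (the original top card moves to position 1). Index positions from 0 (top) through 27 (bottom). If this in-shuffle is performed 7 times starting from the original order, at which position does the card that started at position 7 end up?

Track the card's position through each in-shuffle:
7 → 15 → 2 → 5 → 11 → 23 → 18 → 8

8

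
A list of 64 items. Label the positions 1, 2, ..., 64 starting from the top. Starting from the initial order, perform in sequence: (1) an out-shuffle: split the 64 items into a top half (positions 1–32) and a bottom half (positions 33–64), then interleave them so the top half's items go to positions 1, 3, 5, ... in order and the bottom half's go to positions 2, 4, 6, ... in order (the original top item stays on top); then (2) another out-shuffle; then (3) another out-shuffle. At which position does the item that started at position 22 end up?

43

Track the item from position 22 forward through each operation:
  after op 1 (out-shuffle): 22 → 43
  after op 2 (out-shuffle): 43 → 22
  after op 3 (out-shuffle): 22 → 43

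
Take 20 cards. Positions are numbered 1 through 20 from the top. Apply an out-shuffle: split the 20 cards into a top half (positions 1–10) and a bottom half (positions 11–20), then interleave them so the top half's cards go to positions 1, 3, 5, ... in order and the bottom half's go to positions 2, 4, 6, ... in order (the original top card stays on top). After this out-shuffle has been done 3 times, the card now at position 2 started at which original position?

Work backwards from position 2, undoing one out-shuffle at a time:
2 ← 11 ← 6 ← 13
So the card now at position 2 started at position 13.

13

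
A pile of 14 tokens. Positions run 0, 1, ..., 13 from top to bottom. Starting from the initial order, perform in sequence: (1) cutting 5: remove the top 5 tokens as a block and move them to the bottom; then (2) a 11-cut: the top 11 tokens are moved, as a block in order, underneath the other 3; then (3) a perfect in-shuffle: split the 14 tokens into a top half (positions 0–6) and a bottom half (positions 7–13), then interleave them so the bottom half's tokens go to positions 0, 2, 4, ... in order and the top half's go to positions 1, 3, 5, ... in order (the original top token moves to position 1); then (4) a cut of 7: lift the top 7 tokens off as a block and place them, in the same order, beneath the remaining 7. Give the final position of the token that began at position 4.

12

Track the token from position 4 forward through each operation:
  after op 1 (cut 5): 4 → 13
  after op 2 (cut 11): 13 → 2
  after op 3 (in-shuffle): 2 → 5
  after op 4 (cut 7): 5 → 12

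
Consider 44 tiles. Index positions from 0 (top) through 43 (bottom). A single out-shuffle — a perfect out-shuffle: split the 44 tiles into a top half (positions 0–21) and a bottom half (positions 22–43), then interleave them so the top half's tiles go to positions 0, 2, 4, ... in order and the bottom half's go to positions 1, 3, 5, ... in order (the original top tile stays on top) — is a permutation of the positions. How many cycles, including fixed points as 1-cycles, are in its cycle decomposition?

5

Trace each unvisited position around until it returns:
(0) (1 2 4 8 16 32 ... len 14) (3 6 12 24 5 10 ... len 14) (7 14 28 13 26 9 ... len 14) (43)
5 cycles in total.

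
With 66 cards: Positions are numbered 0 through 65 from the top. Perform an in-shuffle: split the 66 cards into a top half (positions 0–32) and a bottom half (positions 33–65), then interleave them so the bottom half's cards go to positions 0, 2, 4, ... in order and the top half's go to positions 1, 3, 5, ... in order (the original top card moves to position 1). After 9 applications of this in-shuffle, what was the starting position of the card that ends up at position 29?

Work backwards from position 29, undoing one in-shuffle at a time:
29 ← 14 ← 40 ← 53 ← 26 ← 46 ← 56 ← 61 ← 30 ← 48
So the card now at position 29 started at position 48.

48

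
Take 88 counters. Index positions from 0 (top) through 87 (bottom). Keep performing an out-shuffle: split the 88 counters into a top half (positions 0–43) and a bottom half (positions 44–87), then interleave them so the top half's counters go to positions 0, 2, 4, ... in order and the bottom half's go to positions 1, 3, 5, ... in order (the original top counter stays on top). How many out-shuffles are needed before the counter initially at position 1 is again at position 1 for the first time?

28

Follow position 1 under repeated out-shuffles:
1 → 2 → 4 → 8 → 16 → 32 → 64 → 41 → ... → 1 (length 28)
It first returns after 28 out-shuffles.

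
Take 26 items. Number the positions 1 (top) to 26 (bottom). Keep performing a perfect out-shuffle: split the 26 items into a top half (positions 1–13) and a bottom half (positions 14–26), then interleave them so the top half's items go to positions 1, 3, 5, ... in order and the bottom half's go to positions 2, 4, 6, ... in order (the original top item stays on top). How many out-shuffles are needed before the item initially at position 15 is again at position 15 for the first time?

Follow position 15 under repeated out-shuffles:
15 → 4 → 7 → 13 → 25 → 24 → 22 → 18 → 10 → 19 → 12 → 23 → 20 → 14 → 2 → 3 → 5 → 9 → 17 → 8 → 15
It first returns after 20 out-shuffles.

20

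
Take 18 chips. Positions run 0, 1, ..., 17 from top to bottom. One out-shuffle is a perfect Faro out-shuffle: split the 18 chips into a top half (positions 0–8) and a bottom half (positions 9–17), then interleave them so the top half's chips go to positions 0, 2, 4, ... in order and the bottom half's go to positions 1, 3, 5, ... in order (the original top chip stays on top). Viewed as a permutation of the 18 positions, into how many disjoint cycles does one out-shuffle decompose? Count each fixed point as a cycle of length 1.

4

Trace each unvisited position around until it returns:
(0) (1 2 4 8 16 15 13 9) (3 6 12 7 14 11 5 10) (17)
4 cycles in total.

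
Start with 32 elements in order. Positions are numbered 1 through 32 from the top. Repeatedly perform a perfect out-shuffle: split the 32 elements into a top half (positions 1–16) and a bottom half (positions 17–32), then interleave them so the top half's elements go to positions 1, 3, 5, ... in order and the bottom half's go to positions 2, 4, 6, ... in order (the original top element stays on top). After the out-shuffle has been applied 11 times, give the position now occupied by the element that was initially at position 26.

Track the element's position through each out-shuffle:
26 → 20 → 8 → 15 → 29 → 26 → 20 → 8 → 15 → 29 → 26 → 20

20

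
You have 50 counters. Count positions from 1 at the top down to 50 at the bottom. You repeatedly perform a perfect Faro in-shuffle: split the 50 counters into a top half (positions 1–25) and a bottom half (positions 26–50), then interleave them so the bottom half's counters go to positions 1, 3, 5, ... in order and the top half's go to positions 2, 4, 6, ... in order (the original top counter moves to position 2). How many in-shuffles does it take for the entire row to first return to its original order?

8

The in-shuffle permutes the 50 positions with cycle lengths [2, 8, 8, 8, 8, 8, 8].
Every counter is home exactly when every cycle has completed a whole number of laps, i.e. after lcm(2, 8) = 8 in-shuffles.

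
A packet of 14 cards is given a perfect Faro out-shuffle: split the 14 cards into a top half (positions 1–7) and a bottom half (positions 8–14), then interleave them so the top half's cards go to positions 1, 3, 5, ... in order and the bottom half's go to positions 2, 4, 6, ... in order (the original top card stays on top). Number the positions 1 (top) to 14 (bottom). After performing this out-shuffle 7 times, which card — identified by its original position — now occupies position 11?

Work backwards from position 11, undoing one out-shuffle at a time:
11 ← 6 ← 10 ← 12 ← 13 ← 7 ← 4 ← 9
So the card now at position 11 started at position 9.

9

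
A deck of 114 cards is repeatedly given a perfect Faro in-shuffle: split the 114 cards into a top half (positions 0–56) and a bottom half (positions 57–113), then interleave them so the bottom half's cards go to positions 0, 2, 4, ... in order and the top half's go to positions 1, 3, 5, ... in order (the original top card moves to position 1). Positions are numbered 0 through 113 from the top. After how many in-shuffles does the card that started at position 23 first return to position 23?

Follow position 23 under repeated in-shuffles:
23 → 47 → 95 → 76 → 38 → 77 → 40 → 81 → ... → 23 (length 44)
It first returns after 44 in-shuffles.

44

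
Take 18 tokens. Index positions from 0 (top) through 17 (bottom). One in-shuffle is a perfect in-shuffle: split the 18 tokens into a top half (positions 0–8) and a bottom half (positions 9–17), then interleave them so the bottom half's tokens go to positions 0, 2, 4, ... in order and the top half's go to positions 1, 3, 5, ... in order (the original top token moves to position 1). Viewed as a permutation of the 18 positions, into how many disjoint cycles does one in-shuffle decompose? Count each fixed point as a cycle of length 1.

1

Trace each unvisited position around until it returns:
(0 1 3 7 15 12 ... len 18)
1 cycle in total.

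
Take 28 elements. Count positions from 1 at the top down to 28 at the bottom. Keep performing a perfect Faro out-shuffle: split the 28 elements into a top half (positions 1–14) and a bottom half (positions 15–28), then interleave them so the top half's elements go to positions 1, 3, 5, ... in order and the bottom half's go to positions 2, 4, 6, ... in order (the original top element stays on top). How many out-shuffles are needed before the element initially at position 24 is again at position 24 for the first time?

Follow position 24 under repeated out-shuffles:
24 → 20 → 12 → 23 → 18 → 8 → 15 → 2 → 3 → 5 → 9 → 17 → 6 → 11 → 21 → 14 → 27 → 26 → 24
It first returns after 18 out-shuffles.

18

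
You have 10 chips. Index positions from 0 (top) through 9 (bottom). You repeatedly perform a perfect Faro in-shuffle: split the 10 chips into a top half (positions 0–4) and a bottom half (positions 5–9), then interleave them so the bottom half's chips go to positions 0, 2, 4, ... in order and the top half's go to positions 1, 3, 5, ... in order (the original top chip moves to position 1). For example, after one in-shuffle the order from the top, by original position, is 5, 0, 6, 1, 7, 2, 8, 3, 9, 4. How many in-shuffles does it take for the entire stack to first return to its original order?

10

The in-shuffle permutes the 10 positions with cycle lengths [10].
Every chip is home exactly when every cycle has completed a whole number of laps, i.e. after lcm(10) = 10 in-shuffles.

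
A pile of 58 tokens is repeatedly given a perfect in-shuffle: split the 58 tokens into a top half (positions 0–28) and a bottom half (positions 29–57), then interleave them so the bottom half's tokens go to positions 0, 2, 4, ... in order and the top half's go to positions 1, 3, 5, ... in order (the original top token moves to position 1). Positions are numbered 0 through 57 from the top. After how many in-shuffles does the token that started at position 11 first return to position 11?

58

Follow position 11 under repeated in-shuffles:
11 → 23 → 47 → 36 → 14 → 29 → 0 → 1 → ... → 11 (length 58)
It first returns after 58 in-shuffles.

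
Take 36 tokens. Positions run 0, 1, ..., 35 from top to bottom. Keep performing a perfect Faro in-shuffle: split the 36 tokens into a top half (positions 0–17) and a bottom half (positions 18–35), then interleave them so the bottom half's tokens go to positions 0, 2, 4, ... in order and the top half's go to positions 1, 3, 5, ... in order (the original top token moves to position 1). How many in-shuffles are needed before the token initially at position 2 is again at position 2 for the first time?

36

Follow position 2 under repeated in-shuffles:
2 → 5 → 11 → 23 → 10 → 21 → 6 → 13 → ... → 2 (length 36)
It first returns after 36 in-shuffles.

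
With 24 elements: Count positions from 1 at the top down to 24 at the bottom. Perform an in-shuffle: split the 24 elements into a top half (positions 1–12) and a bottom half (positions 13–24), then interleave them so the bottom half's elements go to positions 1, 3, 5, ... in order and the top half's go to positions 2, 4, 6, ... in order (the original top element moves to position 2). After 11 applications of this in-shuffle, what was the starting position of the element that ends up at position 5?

10

Work backwards from position 5, undoing one in-shuffle at a time:
5 ← 15 ← 20 ← 10 ← 5 ← 15 ← 20 ← 10 ← 5 ← 15 ← 20 ← 10
So the element now at position 5 started at position 10.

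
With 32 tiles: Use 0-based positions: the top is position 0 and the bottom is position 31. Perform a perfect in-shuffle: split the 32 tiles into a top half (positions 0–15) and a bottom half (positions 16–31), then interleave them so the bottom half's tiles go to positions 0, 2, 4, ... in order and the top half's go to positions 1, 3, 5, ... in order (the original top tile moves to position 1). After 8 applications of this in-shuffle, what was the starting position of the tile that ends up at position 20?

Work backwards from position 20, undoing one in-shuffle at a time:
20 ← 26 ← 29 ← 14 ← 23 ← 11 ← 5 ← 2 ← 17
So the tile now at position 20 started at position 17.

17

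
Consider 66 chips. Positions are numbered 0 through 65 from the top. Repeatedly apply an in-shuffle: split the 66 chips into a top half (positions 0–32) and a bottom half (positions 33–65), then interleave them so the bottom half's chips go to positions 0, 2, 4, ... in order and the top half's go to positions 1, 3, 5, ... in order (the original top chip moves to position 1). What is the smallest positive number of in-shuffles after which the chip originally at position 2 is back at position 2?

66

Follow position 2 under repeated in-shuffles:
2 → 5 → 11 → 23 → 47 → 28 → 57 → 48 → ... → 2 (length 66)
It first returns after 66 in-shuffles.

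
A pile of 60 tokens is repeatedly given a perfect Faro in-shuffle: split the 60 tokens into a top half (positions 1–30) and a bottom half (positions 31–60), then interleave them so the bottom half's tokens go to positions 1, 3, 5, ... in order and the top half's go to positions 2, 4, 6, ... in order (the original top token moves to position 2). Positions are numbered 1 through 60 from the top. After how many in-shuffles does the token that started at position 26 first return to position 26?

60

Follow position 26 under repeated in-shuffles:
26 → 52 → 43 → 25 → 50 → 39 → 17 → 34 → ... → 26 (length 60)
It first returns after 60 in-shuffles.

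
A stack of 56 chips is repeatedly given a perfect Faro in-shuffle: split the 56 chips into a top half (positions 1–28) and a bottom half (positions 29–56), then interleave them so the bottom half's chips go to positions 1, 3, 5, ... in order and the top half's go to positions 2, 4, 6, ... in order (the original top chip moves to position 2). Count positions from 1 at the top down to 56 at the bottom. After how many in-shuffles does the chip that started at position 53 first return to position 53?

18

Follow position 53 under repeated in-shuffles:
53 → 49 → 41 → 25 → 50 → 43 → 29 → 1 → 2 → 4 → 8 → 16 → 32 → 7 → 14 → 28 → 56 → 55 → 53
It first returns after 18 in-shuffles.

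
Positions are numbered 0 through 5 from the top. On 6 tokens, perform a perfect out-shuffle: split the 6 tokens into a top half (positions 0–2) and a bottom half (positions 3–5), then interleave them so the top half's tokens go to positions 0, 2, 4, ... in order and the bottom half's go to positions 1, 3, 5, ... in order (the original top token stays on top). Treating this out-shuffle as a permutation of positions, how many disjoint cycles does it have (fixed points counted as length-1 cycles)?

Trace each unvisited position around until it returns:
(0) (1 2 4 3) (5)
3 cycles in total.

3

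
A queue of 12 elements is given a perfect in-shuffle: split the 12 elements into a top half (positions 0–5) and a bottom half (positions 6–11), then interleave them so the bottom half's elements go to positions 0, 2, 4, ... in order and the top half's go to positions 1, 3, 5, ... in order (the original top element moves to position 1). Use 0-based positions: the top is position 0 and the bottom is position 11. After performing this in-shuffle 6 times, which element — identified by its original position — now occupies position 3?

Work backwards from position 3, undoing one in-shuffle at a time:
3 ← 1 ← 0 ← 6 ← 9 ← 4 ← 8
So the element now at position 3 started at position 8.

8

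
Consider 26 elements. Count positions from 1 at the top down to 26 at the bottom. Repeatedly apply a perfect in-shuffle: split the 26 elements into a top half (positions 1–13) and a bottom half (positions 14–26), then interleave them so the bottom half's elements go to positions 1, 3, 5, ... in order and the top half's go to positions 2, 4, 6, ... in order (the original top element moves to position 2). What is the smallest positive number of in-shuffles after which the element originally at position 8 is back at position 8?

18

Follow position 8 under repeated in-shuffles:
8 → 16 → 5 → 10 → 20 → 13 → 26 → 25 → 23 → 19 → 11 → 22 → 17 → 7 → 14 → 1 → 2 → 4 → 8
It first returns after 18 in-shuffles.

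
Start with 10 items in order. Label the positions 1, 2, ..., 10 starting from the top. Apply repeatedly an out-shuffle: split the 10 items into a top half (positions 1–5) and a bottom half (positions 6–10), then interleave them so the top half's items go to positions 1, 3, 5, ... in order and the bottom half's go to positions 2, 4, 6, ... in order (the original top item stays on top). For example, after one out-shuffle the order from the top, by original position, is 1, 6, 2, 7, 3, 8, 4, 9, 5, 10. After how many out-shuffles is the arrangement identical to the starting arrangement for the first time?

6

The out-shuffle permutes the 10 positions with cycle lengths [1, 1, 2, 6].
Every item is home exactly when every cycle has completed a whole number of laps, i.e. after lcm(1, 2, 6) = 6 out-shuffles.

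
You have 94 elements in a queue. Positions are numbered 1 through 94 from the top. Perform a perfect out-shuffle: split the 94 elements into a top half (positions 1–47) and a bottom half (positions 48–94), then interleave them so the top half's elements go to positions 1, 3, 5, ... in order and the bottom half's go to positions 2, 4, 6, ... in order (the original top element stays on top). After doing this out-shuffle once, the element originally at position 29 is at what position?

Track the element's position through each out-shuffle:
29 → 57

57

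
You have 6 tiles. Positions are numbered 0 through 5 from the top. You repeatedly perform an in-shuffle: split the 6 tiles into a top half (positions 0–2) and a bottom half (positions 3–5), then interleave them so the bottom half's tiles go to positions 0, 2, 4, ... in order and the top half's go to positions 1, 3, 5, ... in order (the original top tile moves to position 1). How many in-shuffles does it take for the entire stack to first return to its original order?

3

The in-shuffle permutes the 6 positions with cycle lengths [3, 3].
Every tile is home exactly when every cycle has completed a whole number of laps, i.e. after lcm(3) = 3 in-shuffles.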